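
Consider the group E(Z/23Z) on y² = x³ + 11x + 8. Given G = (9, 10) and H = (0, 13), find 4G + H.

First 4G:
Double-and-add on 4 = (100)₂. Start with G = (9, 10) for the leading 1-bit.
double: tangent at (9, 10): λ = (3·9² + 11)/(2·10) ≡ 1/20. 20⁻¹ ≡ 15 (mod 23) since 20·15 = 300 ≡ 1, so λ ≡ 1·15 ≡ 15.
  x = λ² - 9 - 9 = 225 - 18 ≡ 0; y = λ·(9 - 0) - 10 ≡ 10. → (0, 10)
double: tangent at (0, 10): λ = (3·0² + 11)/(2·10) ≡ 11/20. 20⁻¹ ≡ 15 (mod 23) since 20·15 = 300 ≡ 1, so λ ≡ 11·15 ≡ 4.
  x = λ² - 0 - 0 = 16 - 0 ≡ 16; y = λ·(0 - 16) - 10 ≡ 18. → (16, 18)
4G = (16, 18).
Finally 4G + H:
(16, 18) + (0, 13). λ = (13 - 18)/(0 - 16) ≡ 18/7 mod 23. 7⁻¹ ≡ 10 (mod 23), so λ ≡ 19.
  x = λ² - 16 - 0 = 361 - 16 ≡ 0; y = λ·(16 - 0) - 18 ≡ 10. → (0, 10)

(0, 10)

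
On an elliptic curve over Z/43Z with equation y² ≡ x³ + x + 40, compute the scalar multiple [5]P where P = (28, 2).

Double-and-add on 5 = (101)₂. Start with P = (28, 2) for the leading 1-bit.
double: tangent at (28, 2): λ = (3·28² + 1)/(2·2) ≡ 31/4. 4⁻¹ ≡ 11 (mod 43), so λ ≡ 31·11 ≡ 40.
  x = λ² - 28 - 28 = 1600 - 56 ≡ 39; y = λ·(28 - 39) - 2 ≡ 31. → (39, 31)
double: tangent at (39, 31): λ = (3·39² + 1)/(2·31) ≡ 6/19. 19⁻¹ ≡ 34 (mod 43), so λ ≡ 6·34 ≡ 32.
  x = λ² - 39 - 39 = 1024 - 78 ≡ 0; y = λ·(39 - 0) - 31 ≡ 13. → (0, 13)
add P: (0, 13) + (28, 2). λ = (2 - 13)/(28 - 0) ≡ 32/28 mod 43. 28⁻¹ ≡ 20 (mod 43) since 28·20 = 560 ≡ 1, so λ ≡ 38.
  x = λ² - 0 - 28 = 1444 - 28 ≡ 40; y = λ·(0 - 40) - 13 ≡ 15. → (40, 15)

(40, 15)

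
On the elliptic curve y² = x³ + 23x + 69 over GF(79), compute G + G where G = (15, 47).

(2, 26)

tangent at (15, 47): λ = (3·15² + 23)/(2·47) ≡ 66/15. 15⁻¹ ≡ 58 (mod 79), so λ ≡ 66·58 ≡ 36.
  x = λ² - 15 - 15 = 1296 - 30 ≡ 2; y = λ·(15 - 2) - 47 ≡ 26. → (2, 26)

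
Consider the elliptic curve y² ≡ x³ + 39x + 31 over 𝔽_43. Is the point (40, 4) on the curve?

yes

y² = 4² ≡ 16; x³ + 39x + 31 = 65591 ≡ 16 (mod 43). 16 = 16.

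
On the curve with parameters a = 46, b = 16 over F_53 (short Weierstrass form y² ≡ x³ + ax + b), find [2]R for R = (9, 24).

(22, 49)

tangent at (9, 24): λ = (3·9² + 46)/(2·24) ≡ 24/48. 48⁻¹ ≡ 21 (mod 53), so λ ≡ 24·21 ≡ 27.
  x = λ² - 9 - 9 = 729 - 18 ≡ 22; y = λ·(9 - 22) - 24 ≡ 49. → (22, 49)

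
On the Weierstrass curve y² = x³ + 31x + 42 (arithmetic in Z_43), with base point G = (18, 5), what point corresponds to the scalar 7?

(21, 35)

Repeated addition: build up to 7G.
2G: tangent at (18, 5): λ = (3·18² + 31)/(2·5) ≡ 14/10. 10⁻¹ ≡ 13 (mod 43) since 10·13 = 130 ≡ 1, so λ ≡ 14·13 ≡ 10.
  x = λ² - 18 - 18 = 100 - 36 ≡ 21; y = λ·(18 - 21) - 5 ≡ 8. → (21, 8)
3G: (21, 8) + (18, 5). λ = (5 - 8)/(18 - 21) ≡ 40/40 mod 43. 40⁻¹ ≡ 14 (mod 43) since 40·14 = 560 ≡ 1, so λ ≡ 1.
  x = λ² - 21 - 18 = 1 - 39 ≡ 5; y = λ·(21 - 5) - 8 ≡ 8. → (5, 8)
4G: (5, 8) + (18, 5). λ = (5 - 8)/(18 - 5) ≡ 40/13 mod 43. 13⁻¹ ≡ 10 (mod 43), so λ ≡ 13.
  x = λ² - 5 - 18 = 169 - 23 ≡ 17; y = λ·(5 - 17) - 8 ≡ 8. → (17, 8)
5G: (17, 8) + (18, 5). λ = (5 - 8)/(18 - 17) ≡ 40/1 mod 43. 1⁻¹ ≡ 1 (mod 43), so λ ≡ 40.
  x = λ² - 17 - 18 = 1600 - 35 ≡ 17; y = λ·(17 - 17) - 8 ≡ 35. → (17, 35)
6G: (17, 35) + (18, 5). λ = (5 - 35)/(18 - 17) ≡ 13/1 mod 43. 1⁻¹ ≡ 1 (mod 43) since 1·1 = 1 ≡ 1, so λ ≡ 13.
  x = λ² - 17 - 18 = 169 - 35 ≡ 5; y = λ·(17 - 5) - 35 ≡ 35. → (5, 35)
7G: (5, 35) + (18, 5). λ = (5 - 35)/(18 - 5) ≡ 13/13 mod 43. 13⁻¹ ≡ 10 (mod 43), so λ ≡ 1.
  x = λ² - 5 - 18 = 1 - 23 ≡ 21; y = λ·(5 - 21) - 35 ≡ 35. → (21, 35)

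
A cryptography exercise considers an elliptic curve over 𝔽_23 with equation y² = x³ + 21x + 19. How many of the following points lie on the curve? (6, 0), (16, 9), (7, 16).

2

(6, 0): 0² ≡ 0, rhs ≡ 16 → off.
(16, 9): 9² ≡ 12, rhs ≡ 12 → on.
(7, 16): 16² ≡ 3, rhs ≡ 3 → on.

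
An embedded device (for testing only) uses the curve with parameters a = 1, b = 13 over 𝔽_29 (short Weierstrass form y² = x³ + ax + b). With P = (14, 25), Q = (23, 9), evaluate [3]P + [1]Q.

First 3P:
Repeated addition: build up to 3P.
2P: tangent at (14, 25): λ = (3·14² + 1)/(2·25) ≡ 9/21. 21⁻¹ ≡ 18 (mod 29), so λ ≡ 9·18 ≡ 17.
  x = λ² - 14 - 14 = 289 - 28 ≡ 0; y = λ·(14 - 0) - 25 ≡ 10. → (0, 10)
3P: (0, 10) + (14, 25). λ = (25 - 10)/(14 - 0) ≡ 15/14 mod 29. 14⁻¹ ≡ 27 (mod 29) since 14·27 = 378 ≡ 1, so λ ≡ 28.
  x = λ² - 0 - 14 = 784 - 14 ≡ 16; y = λ·(0 - 16) - 10 ≡ 6. → (16, 6)
3P = (16, 6).
Finally 3P + Q:
(16, 6) + (23, 9). λ = (9 - 6)/(23 - 16) ≡ 3/7 mod 29. 7⁻¹ ≡ 25 (mod 29), so λ ≡ 17.
  x = λ² - 16 - 23 = 289 - 39 ≡ 18; y = λ·(16 - 18) - 6 ≡ 18. → (18, 18)

(18, 18)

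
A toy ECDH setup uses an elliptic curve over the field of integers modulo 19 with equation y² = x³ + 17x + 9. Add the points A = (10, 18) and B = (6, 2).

(10, 18) + (6, 2). λ = (2 - 18)/(6 - 10) ≡ 3/15 mod 19. 15⁻¹ ≡ 14 (mod 19) since 15·14 = 210 ≡ 1, so λ ≡ 4.
  x = λ² - 10 - 6 = 16 - 16 ≡ 0; y = λ·(10 - 0) - 18 ≡ 3. → (0, 3)

(0, 3)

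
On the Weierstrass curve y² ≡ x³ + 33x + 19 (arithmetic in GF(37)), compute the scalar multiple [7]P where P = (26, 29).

Double-and-add on 7 = (111)₂. Start with P = (26, 29) for the leading 1-bit.
double: tangent at (26, 29): λ = (3·26² + 33)/(2·29) ≡ 26/21. 21⁻¹ ≡ 30 (mod 37), so λ ≡ 26·30 ≡ 3.
  x = λ² - 26 - 26 = 9 - 52 ≡ 31; y = λ·(26 - 31) - 29 ≡ 30. → (31, 30)
add P: (31, 30) + (26, 29). λ = (29 - 30)/(26 - 31) ≡ 36/32 mod 37. 32⁻¹ ≡ 22 (mod 37) since 32·22 = 704 ≡ 1, so λ ≡ 15.
  x = λ² - 31 - 26 = 225 - 57 ≡ 20; y = λ·(31 - 20) - 30 ≡ 24. → (20, 24)
double: tangent at (20, 24): λ = (3·20² + 33)/(2·24) ≡ 12/11. 11⁻¹ ≡ 27 (mod 37), so λ ≡ 12·27 ≡ 28.
  x = λ² - 20 - 20 = 784 - 40 ≡ 4; y = λ·(20 - 4) - 24 ≡ 17. → (4, 17)
add P: (4, 17) + (26, 29). λ = (29 - 17)/(26 - 4) ≡ 12/22 mod 37. 22⁻¹ ≡ 32 (mod 37), so λ ≡ 14.
  x = λ² - 4 - 26 = 196 - 30 ≡ 18; y = λ·(4 - 18) - 17 ≡ 9. → (18, 9)

(18, 9)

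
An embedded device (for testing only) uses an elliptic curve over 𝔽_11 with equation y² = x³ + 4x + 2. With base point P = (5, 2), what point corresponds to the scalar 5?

Repeated addition: build up to 5P.
2P: tangent at (5, 2): λ = (3·5² + 4)/(2·2) ≡ 2/4. 4⁻¹ ≡ 3 (mod 11), so λ ≡ 2·3 ≡ 6.
  x = λ² - 5 - 5 = 36 - 10 ≡ 4; y = λ·(5 - 4) - 2 ≡ 4. → (4, 4)
3P: (4, 4) + (5, 2). λ = (2 - 4)/(5 - 4) ≡ 9/1 mod 11. 1⁻¹ ≡ 1 (mod 11), so λ ≡ 9.
  x = λ² - 4 - 5 = 81 - 9 ≡ 6; y = λ·(4 - 6) - 4 ≡ 0. → (6, 0)
4P: (6, 0) + (5, 2). λ = (2 - 0)/(5 - 6) ≡ 2/10 mod 11. 10⁻¹ ≡ 10 (mod 11), so λ ≡ 9.
  x = λ² - 6 - 5 = 81 - 11 ≡ 4; y = λ·(6 - 4) - 0 ≡ 7. → (4, 7)
5P: (4, 7) + (5, 2). λ = (2 - 7)/(5 - 4) ≡ 6/1 mod 11. 1⁻¹ ≡ 1 (mod 11), so λ ≡ 6.
  x = λ² - 4 - 5 = 36 - 9 ≡ 5; y = λ·(4 - 5) - 7 ≡ 9. → (5, 9)

(5, 9)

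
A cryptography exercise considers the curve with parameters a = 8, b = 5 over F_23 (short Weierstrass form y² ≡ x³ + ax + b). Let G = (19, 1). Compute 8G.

(6, 19)

Repeated addition: build up to 8G.
2G: tangent at (19, 1): λ = (3·19² + 8)/(2·1) ≡ 10/2. 2⁻¹ ≡ 12 (mod 23), so λ ≡ 10·12 ≡ 5.
  x = λ² - 19 - 19 = 25 - 38 ≡ 10; y = λ·(19 - 10) - 1 ≡ 21. → (10, 21)
3G: (10, 21) + (19, 1). λ = (1 - 21)/(19 - 10) ≡ 3/9 mod 23. 9⁻¹ ≡ 18 (mod 23) since 9·18 = 162 ≡ 1, so λ ≡ 8.
  x = λ² - 10 - 19 = 64 - 29 ≡ 12; y = λ·(10 - 12) - 21 ≡ 9. → (12, 9)
4G: (12, 9) + (19, 1). λ = (1 - 9)/(19 - 12) ≡ 15/7 mod 23. 7⁻¹ ≡ 10 (mod 23) since 7·10 = 70 ≡ 1, so λ ≡ 12.
  x = λ² - 12 - 19 = 144 - 31 ≡ 21; y = λ·(12 - 21) - 9 ≡ 21. → (21, 21)
5G: (21, 21) + (19, 1). λ = (1 - 21)/(19 - 21) ≡ 3/21 mod 23. 21⁻¹ ≡ 11 (mod 23) since 21·11 = 231 ≡ 1, so λ ≡ 10.
  x = λ² - 21 - 19 = 100 - 40 ≡ 14; y = λ·(21 - 14) - 21 ≡ 3. → (14, 3)
6G: (14, 3) + (19, 1). λ = (1 - 3)/(19 - 14) ≡ 21/5 mod 23. 5⁻¹ ≡ 14 (mod 23), so λ ≡ 18.
  x = λ² - 14 - 19 = 324 - 33 ≡ 15; y = λ·(14 - 15) - 3 ≡ 2. → (15, 2)
7G: (15, 2) + (19, 1). λ = (1 - 2)/(19 - 15) ≡ 22/4 mod 23. 4⁻¹ ≡ 6 (mod 23), so λ ≡ 17.
  x = λ² - 15 - 19 = 289 - 34 ≡ 2; y = λ·(15 - 2) - 2 ≡ 12. → (2, 12)
8G: (2, 12) + (19, 1). λ = (1 - 12)/(19 - 2) ≡ 12/17 mod 23. 17⁻¹ ≡ 19 (mod 23) since 17·19 = 323 ≡ 1, so λ ≡ 21.
  x = λ² - 2 - 19 = 441 - 21 ≡ 6; y = λ·(2 - 6) - 12 ≡ 19. → (6, 19)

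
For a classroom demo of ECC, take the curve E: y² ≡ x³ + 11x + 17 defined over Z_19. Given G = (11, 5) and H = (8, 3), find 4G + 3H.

First 4G:
Repeated addition: build up to 4G.
2G: tangent at (11, 5): λ = (3·11² + 11)/(2·5) ≡ 13/10. 10⁻¹ ≡ 2 (mod 19), so λ ≡ 13·2 ≡ 7.
  x = λ² - 11 - 11 = 49 - 22 ≡ 8; y = λ·(11 - 8) - 5 ≡ 16. → (8, 16)
3G: (8, 16) + (11, 5). λ = (5 - 16)/(11 - 8) ≡ 8/3 mod 19. 3⁻¹ ≡ 13 (mod 19), so λ ≡ 9.
  x = λ² - 8 - 11 = 81 - 19 ≡ 5; y = λ·(8 - 5) - 16 ≡ 11. → (5, 11)
4G: (5, 11) + (11, 5). λ = (5 - 11)/(11 - 5) ≡ 13/6 mod 19. 6⁻¹ ≡ 16 (mod 19) since 6·16 = 96 ≡ 1, so λ ≡ 18.
  x = λ² - 5 - 11 = 324 - 16 ≡ 4; y = λ·(5 - 4) - 11 ≡ 7. → (4, 7)
4G = (4, 7).
Next 3H:
Repeated addition: build up to 3H.
2H: tangent at (8, 3): λ = (3·8² + 11)/(2·3) ≡ 13/6. 6⁻¹ ≡ 16 (mod 19), so λ ≡ 13·16 ≡ 18.
  x = λ² - 8 - 8 = 324 - 16 ≡ 4; y = λ·(8 - 4) - 3 ≡ 12. → (4, 12)
3H: (4, 12) + (8, 3). λ = (3 - 12)/(8 - 4) ≡ 10/4 mod 19. 4⁻¹ ≡ 5 (mod 19), so λ ≡ 12.
  x = λ² - 4 - 8 = 144 - 12 ≡ 18; y = λ·(4 - 18) - 12 ≡ 10. → (18, 10)
3H = (18, 10).
Finally 4G + 3H:
(4, 7) + (18, 10). λ = (10 - 7)/(18 - 4) ≡ 3/14 mod 19. 14⁻¹ ≡ 15 (mod 19), so λ ≡ 7.
  x = λ² - 4 - 18 = 49 - 22 ≡ 8; y = λ·(4 - 8) - 7 ≡ 3. → (8, 3)

(8, 3)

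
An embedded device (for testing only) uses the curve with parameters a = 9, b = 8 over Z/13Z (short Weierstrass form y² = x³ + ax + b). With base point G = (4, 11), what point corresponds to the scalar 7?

(9, 8)

Double-and-add on 7 = (111)₂. Start with G = (4, 11) for the leading 1-bit.
double: tangent at (4, 11): λ = (3·4² + 9)/(2·11) ≡ 5/9. 9⁻¹ ≡ 3 (mod 13) since 9·3 = 27 ≡ 1, so λ ≡ 5·3 ≡ 2.
  x = λ² - 4 - 4 = 4 - 8 ≡ 9; y = λ·(4 - 9) - 11 ≡ 5. → (9, 5)
add G: (9, 5) + (4, 11). λ = (11 - 5)/(4 - 9) ≡ 6/8 mod 13. 8⁻¹ ≡ 5 (mod 13) since 8·5 = 40 ≡ 1, so λ ≡ 4.
  x = λ² - 9 - 4 = 16 - 13 ≡ 3; y = λ·(9 - 3) - 5 ≡ 6. → (3, 6)
double: tangent at (3, 6): λ = (3·3² + 9)/(2·6) ≡ 10/12. 12⁻¹ ≡ 12 (mod 13), so λ ≡ 10·12 ≡ 3.
  x = λ² - 3 - 3 = 9 - 6 ≡ 3; y = λ·(3 - 3) - 6 ≡ 7. → (3, 7)
add G: (3, 7) + (4, 11). λ = (11 - 7)/(4 - 3) ≡ 4/1 mod 13. 1⁻¹ ≡ 1 (mod 13) since 1·1 = 1 ≡ 1, so λ ≡ 4.
  x = λ² - 3 - 4 = 16 - 7 ≡ 9; y = λ·(3 - 9) - 7 ≡ 8. → (9, 8)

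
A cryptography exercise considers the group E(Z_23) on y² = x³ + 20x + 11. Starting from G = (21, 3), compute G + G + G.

(22, 17)

Repeated addition: build up to 3G.
2G: tangent at (21, 3): λ = (3·21² + 20)/(2·3) ≡ 9/6. 6⁻¹ ≡ 4 (mod 23) since 6·4 = 24 ≡ 1, so λ ≡ 9·4 ≡ 13.
  x = λ² - 21 - 21 = 169 - 42 ≡ 12; y = λ·(21 - 12) - 3 ≡ 22. → (12, 22)
3G: (12, 22) + (21, 3). λ = (3 - 22)/(21 - 12) ≡ 4/9 mod 23. 9⁻¹ ≡ 18 (mod 23), so λ ≡ 3.
  x = λ² - 12 - 21 = 9 - 33 ≡ 22; y = λ·(12 - 22) - 22 ≡ 17. → (22, 17)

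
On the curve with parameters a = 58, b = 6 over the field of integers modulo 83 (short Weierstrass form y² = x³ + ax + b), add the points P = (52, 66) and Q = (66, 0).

(52, 66) + (66, 0). λ = (0 - 66)/(66 - 52) ≡ 17/14 mod 83. 14⁻¹ ≡ 6 (mod 83) since 14·6 = 84 ≡ 1, so λ ≡ 19.
  x = λ² - 52 - 66 = 361 - 118 ≡ 77; y = λ·(52 - 77) - 66 ≡ 40. → (77, 40)

(77, 40)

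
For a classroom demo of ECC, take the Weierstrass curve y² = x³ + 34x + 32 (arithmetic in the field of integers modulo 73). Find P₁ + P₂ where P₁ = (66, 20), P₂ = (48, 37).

(57, 8)

(66, 20) + (48, 37). λ = (37 - 20)/(48 - 66) ≡ 17/55 mod 73. 55⁻¹ ≡ 4 (mod 73), so λ ≡ 68.
  x = λ² - 66 - 48 = 4624 - 114 ≡ 57; y = λ·(66 - 57) - 20 ≡ 8. → (57, 8)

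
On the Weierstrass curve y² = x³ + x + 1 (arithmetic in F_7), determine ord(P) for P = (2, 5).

2P: tangent at (2, 5): λ = (3·2² + 1)/(2·5) ≡ 6/3. 3⁻¹ ≡ 5 (mod 7) since 3·5 = 15 ≡ 1, so λ ≡ 6·5 ≡ 2.
  x = λ² - 2 - 2 = 4 - 4 ≡ 0; y = λ·(2 - 0) - 5 ≡ 6. → (0, 6)
3P: (0, 6) + (2, 5). λ = (5 - 6)/(2 - 0) ≡ 6/2 mod 7. 2⁻¹ ≡ 4 (mod 7) since 2·4 = 8 ≡ 1, so λ ≡ 3.
  x = λ² - 0 - 2 = 9 - 2 ≡ 0; y = λ·(0 - 0) - 6 ≡ 1. → (0, 1)
4P: (0, 1) + (2, 5). λ = (5 - 1)/(2 - 0) ≡ 4/2 mod 7. 2⁻¹ ≡ 4 (mod 7) since 2·4 = 8 ≡ 1, so λ ≡ 2.
  x = λ² - 0 - 2 = 4 - 2 ≡ 2; y = λ·(0 - 2) - 1 ≡ 2. → (2, 2)
5P: (2, 2) + (2, 5): same x and y₁ ≡ -y₂, so the sum is 𝒪.
5P = 𝒪, so the order is 5.

5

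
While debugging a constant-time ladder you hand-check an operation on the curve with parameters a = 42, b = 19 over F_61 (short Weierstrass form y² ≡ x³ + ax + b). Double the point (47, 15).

tangent at (47, 15): λ = (3·47² + 42)/(2·15) ≡ 20/30. 30⁻¹ ≡ 59 (mod 61), so λ ≡ 20·59 ≡ 21.
  x = λ² - 47 - 47 = 441 - 94 ≡ 42; y = λ·(47 - 42) - 15 ≡ 29. → (42, 29)

(42, 29)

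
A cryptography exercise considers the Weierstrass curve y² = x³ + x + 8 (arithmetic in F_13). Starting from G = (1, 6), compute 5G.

(1, 7)

Repeated addition: build up to 5G.
2G: tangent at (1, 6): λ = (3·1² + 1)/(2·6) ≡ 4/12. 12⁻¹ ≡ 12 (mod 13), so λ ≡ 4·12 ≡ 9.
  x = λ² - 1 - 1 = 81 - 2 ≡ 1; y = λ·(1 - 1) - 6 ≡ 7. → (1, 7)
3G: (1, 7) + (1, 6): same x and y₁ ≡ -y₂, so the sum is the point at infinity.
4G: the point at infinity + (1, 6) = (1, 6) (identity).
5G: tangent at (1, 6): λ = (3·1² + 1)/(2·6) ≡ 4/12. 12⁻¹ ≡ 12 (mod 13) since 12·12 = 144 ≡ 1, so λ ≡ 4·12 ≡ 9.
  x = λ² - 1 - 1 = 81 - 2 ≡ 1; y = λ·(1 - 1) - 6 ≡ 7. → (1, 7)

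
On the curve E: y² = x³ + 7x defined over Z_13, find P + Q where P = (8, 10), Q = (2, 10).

(8, 10) + (2, 10). λ = (10 - 10)/(2 - 8) ≡ 0/7 mod 13. 7⁻¹ ≡ 2 (mod 13), so λ ≡ 0.
  x = λ² - 8 - 2 = 0 - 10 ≡ 3; y = λ·(8 - 3) - 10 ≡ 3. → (3, 3)

(3, 3)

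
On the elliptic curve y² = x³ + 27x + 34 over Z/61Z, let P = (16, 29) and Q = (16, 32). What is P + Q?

The two points share x = 16 and their y-coordinates satisfy 29 + 32 ≡ 0 (mod 61), so they are inverses. Their sum is ∞.

O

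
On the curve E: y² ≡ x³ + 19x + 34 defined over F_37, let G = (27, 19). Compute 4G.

O

Double-and-add on 4 = (100)₂. Start with G = (27, 19) for the leading 1-bit.
double: tangent at (27, 19): λ = (3·27² + 19)/(2·19) ≡ 23/1. 1⁻¹ ≡ 1 (mod 37) since 1·1 = 1 ≡ 1, so λ ≡ 23·1 ≡ 23.
  x = λ² - 27 - 27 = 529 - 54 ≡ 31; y = λ·(27 - 31) - 19 ≡ 0. → (31, 0)
double: (31, 0) + (31, 0): same x and y₁ ≡ -y₂, so the sum is O.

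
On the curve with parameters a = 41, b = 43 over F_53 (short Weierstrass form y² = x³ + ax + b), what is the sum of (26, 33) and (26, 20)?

O

The two points share x = 26 and their y-coordinates satisfy 33 + 20 ≡ 0 (mod 53), so they are inverses. Their sum is O.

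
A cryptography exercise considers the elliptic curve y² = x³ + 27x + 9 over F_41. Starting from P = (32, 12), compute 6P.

(31, 16)

Double-and-add on 6 = (110)₂. Start with P = (32, 12) for the leading 1-bit.
double: tangent at (32, 12): λ = (3·32² + 27)/(2·12) ≡ 24/24. 24⁻¹ ≡ 12 (mod 41), so λ ≡ 24·12 ≡ 1.
  x = λ² - 32 - 32 = 1 - 64 ≡ 19; y = λ·(32 - 19) - 12 ≡ 1. → (19, 1)
add P: (19, 1) + (32, 12). λ = (12 - 1)/(32 - 19) ≡ 11/13 mod 41. 13⁻¹ ≡ 19 (mod 41), so λ ≡ 4.
  x = λ² - 19 - 32 = 16 - 51 ≡ 6; y = λ·(19 - 6) - 1 ≡ 10. → (6, 10)
double: tangent at (6, 10): λ = (3·6² + 27)/(2·10) ≡ 12/20. 20⁻¹ ≡ 39 (mod 41) since 20·39 = 780 ≡ 1, so λ ≡ 12·39 ≡ 17.
  x = λ² - 6 - 6 = 289 - 12 ≡ 31; y = λ·(6 - 31) - 10 ≡ 16. → (31, 16)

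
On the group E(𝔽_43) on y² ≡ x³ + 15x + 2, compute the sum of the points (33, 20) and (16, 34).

(35, 12)

(33, 20) + (16, 34). λ = (34 - 20)/(16 - 33) ≡ 14/26 mod 43. 26⁻¹ ≡ 5 (mod 43), so λ ≡ 27.
  x = λ² - 33 - 16 = 729 - 49 ≡ 35; y = λ·(33 - 35) - 20 ≡ 12. → (35, 12)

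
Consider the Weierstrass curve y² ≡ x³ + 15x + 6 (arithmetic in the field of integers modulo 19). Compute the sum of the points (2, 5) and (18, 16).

(2, 5) + (18, 16). λ = (16 - 5)/(18 - 2) ≡ 11/16 mod 19. 16⁻¹ ≡ 6 (mod 19), so λ ≡ 9.
  x = λ² - 2 - 18 = 81 - 20 ≡ 4; y = λ·(2 - 4) - 5 ≡ 15. → (4, 15)

(4, 15)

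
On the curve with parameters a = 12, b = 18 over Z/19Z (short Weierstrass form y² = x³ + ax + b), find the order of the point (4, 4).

6

2P: tangent at (4, 4): λ = (3·4² + 12)/(2·4) ≡ 3/8. 8⁻¹ ≡ 12 (mod 19) since 8·12 = 96 ≡ 1, so λ ≡ 3·12 ≡ 17.
  x = λ² - 4 - 4 = 289 - 8 ≡ 15; y = λ·(4 - 15) - 4 ≡ 18. → (15, 18)
3P: (15, 18) + (4, 4). λ = (4 - 18)/(4 - 15) ≡ 5/8 mod 19. 8⁻¹ ≡ 12 (mod 19) since 8·12 = 96 ≡ 1, so λ ≡ 3.
  x = λ² - 15 - 4 = 9 - 19 ≡ 9; y = λ·(15 - 9) - 18 ≡ 0. → (9, 0)
4P: (9, 0) + (4, 4). λ = (4 - 0)/(4 - 9) ≡ 4/14 mod 19. 14⁻¹ ≡ 15 (mod 19) since 14·15 = 210 ≡ 1, so λ ≡ 3.
  x = λ² - 9 - 4 = 9 - 13 ≡ 15; y = λ·(9 - 15) - 0 ≡ 1. → (15, 1)
5P: (15, 1) + (4, 4). λ = (4 - 1)/(4 - 15) ≡ 3/8 mod 19. 8⁻¹ ≡ 12 (mod 19), so λ ≡ 17.
  x = λ² - 15 - 4 = 289 - 19 ≡ 4; y = λ·(15 - 4) - 1 ≡ 15. → (4, 15)
6P: (4, 15) + (4, 4): same x and y₁ ≡ -y₂, so the sum is O.
6P = O, so the order is 6.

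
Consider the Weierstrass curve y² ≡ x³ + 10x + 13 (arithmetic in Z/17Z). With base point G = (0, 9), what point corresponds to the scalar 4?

(5, 16)

Double-and-add on 4 = (100)₂. Start with G = (0, 9) for the leading 1-bit.
double: tangent at (0, 9): λ = (3·0² + 10)/(2·9) ≡ 10/1. 1⁻¹ ≡ 1 (mod 17), so λ ≡ 10·1 ≡ 10.
  x = λ² - 0 - 0 = 100 - 0 ≡ 15; y = λ·(0 - 15) - 9 ≡ 11. → (15, 11)
double: tangent at (15, 11): λ = (3·15² + 10)/(2·11) ≡ 5/5. 5⁻¹ ≡ 7 (mod 17) since 5·7 = 35 ≡ 1, so λ ≡ 5·7 ≡ 1.
  x = λ² - 15 - 15 = 1 - 30 ≡ 5; y = λ·(15 - 5) - 11 ≡ 16. → (5, 16)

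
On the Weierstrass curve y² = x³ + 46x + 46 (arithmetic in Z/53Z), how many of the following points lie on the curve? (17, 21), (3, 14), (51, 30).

(17, 21): 21² ≡ 17, rhs ≡ 17 → on.
(3, 14): 14² ≡ 37, rhs ≡ 52 → off.
(51, 30): 30² ≡ 52, rhs ≡ 52 → on.

2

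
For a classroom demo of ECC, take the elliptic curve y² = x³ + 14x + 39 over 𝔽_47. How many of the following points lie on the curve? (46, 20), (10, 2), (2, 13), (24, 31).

(46, 20): 20² ≡ 24, rhs ≡ 24 → on.
(10, 2): 2² ≡ 4, rhs ≡ 4 → on.
(2, 13): 13² ≡ 28, rhs ≡ 28 → on.
(24, 31): 31² ≡ 21, rhs ≡ 5 → off.

3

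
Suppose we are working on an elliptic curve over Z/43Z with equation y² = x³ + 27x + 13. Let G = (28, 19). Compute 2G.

tangent at (28, 19): λ = (3·28² + 27)/(2·19) ≡ 14/38. 38⁻¹ ≡ 17 (mod 43), so λ ≡ 14·17 ≡ 23.
  x = λ² - 28 - 28 = 529 - 56 ≡ 0; y = λ·(28 - 0) - 19 ≡ 23. → (0, 23)

(0, 23)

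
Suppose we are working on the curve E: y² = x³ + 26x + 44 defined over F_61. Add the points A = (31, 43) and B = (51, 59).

(26, 22)

(31, 43) + (51, 59). λ = (59 - 43)/(51 - 31) ≡ 16/20 mod 61. 20⁻¹ ≡ 58 (mod 61), so λ ≡ 13.
  x = λ² - 31 - 51 = 169 - 82 ≡ 26; y = λ·(31 - 26) - 43 ≡ 22. → (26, 22)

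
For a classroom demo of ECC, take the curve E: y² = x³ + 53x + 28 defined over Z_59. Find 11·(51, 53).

(41, 26)

Write P = (51, 53).
Double-and-add on 11 = (1011)₂. Start with P = (51, 53) for the leading 1-bit.
double: tangent at (51, 53): λ = (3·51² + 53)/(2·53) ≡ 9/47. 47⁻¹ ≡ 54 (mod 59), so λ ≡ 9·54 ≡ 14.
  x = λ² - 51 - 51 = 196 - 102 ≡ 35; y = λ·(51 - 35) - 53 ≡ 53. → (35, 53)
double: tangent at (35, 53): λ = (3·35² + 53)/(2·53) ≡ 11/47. 47⁻¹ ≡ 54 (mod 59) since 47·54 = 2538 ≡ 1, so λ ≡ 11·54 ≡ 4.
  x = λ² - 35 - 35 = 16 - 70 ≡ 5; y = λ·(35 - 5) - 53 ≡ 8. → (5, 8)
add P: (5, 8) + (51, 53). λ = (53 - 8)/(51 - 5) ≡ 45/46 mod 59. 46⁻¹ ≡ 9 (mod 59), so λ ≡ 51.
  x = λ² - 5 - 51 = 2601 - 56 ≡ 8; y = λ·(5 - 8) - 8 ≡ 16. → (8, 16)
double: tangent at (8, 16): λ = (3·8² + 53)/(2·16) ≡ 9/32. 32⁻¹ ≡ 24 (mod 59), so λ ≡ 9·24 ≡ 39.
  x = λ² - 8 - 8 = 1521 - 16 ≡ 30; y = λ·(8 - 30) - 16 ≡ 11. → (30, 11)
add P: (30, 11) + (51, 53). λ = (53 - 11)/(51 - 30) ≡ 42/21 mod 59. 21⁻¹ ≡ 45 (mod 59), so λ ≡ 2.
  x = λ² - 30 - 51 = 4 - 81 ≡ 41; y = λ·(30 - 41) - 11 ≡ 26. → (41, 26)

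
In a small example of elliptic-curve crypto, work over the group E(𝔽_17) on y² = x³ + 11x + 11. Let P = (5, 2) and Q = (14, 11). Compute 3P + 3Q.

First 3P:
Repeated addition: build up to 3P.
2P: tangent at (5, 2): λ = (3·5² + 11)/(2·2) ≡ 1/4. 4⁻¹ ≡ 13 (mod 17), so λ ≡ 1·13 ≡ 13.
  x = λ² - 5 - 5 = 169 - 10 ≡ 6; y = λ·(5 - 6) - 2 ≡ 2. → (6, 2)
3P: (6, 2) + (5, 2). λ = (2 - 2)/(5 - 6) ≡ 0/16 mod 17. 16⁻¹ ≡ 16 (mod 17) since 16·16 = 256 ≡ 1, so λ ≡ 0.
  x = λ² - 6 - 5 = 0 - 11 ≡ 6; y = λ·(6 - 6) - 2 ≡ 15. → (6, 15)
3P = (6, 15).
Next 3Q:
Repeated addition: build up to 3Q.
2Q: tangent at (14, 11): λ = (3·14² + 11)/(2·11) ≡ 4/5. 5⁻¹ ≡ 7 (mod 17) since 5·7 = 35 ≡ 1, so λ ≡ 4·7 ≡ 11.
  x = λ² - 14 - 14 = 121 - 28 ≡ 8; y = λ·(14 - 8) - 11 ≡ 4. → (8, 4)
3Q: (8, 4) + (14, 11). λ = (11 - 4)/(14 - 8) ≡ 7/6 mod 17. 6⁻¹ ≡ 3 (mod 17), so λ ≡ 4.
  x = λ² - 8 - 14 = 16 - 22 ≡ 11; y = λ·(8 - 11) - 4 ≡ 1. → (11, 1)
3Q = (11, 1).
Finally 3P + 3Q:
(6, 15) + (11, 1). λ = (1 - 15)/(11 - 6) ≡ 3/5 mod 17. 5⁻¹ ≡ 7 (mod 17) since 5·7 = 35 ≡ 1, so λ ≡ 4.
  x = λ² - 6 - 11 = 16 - 17 ≡ 16; y = λ·(6 - 16) - 15 ≡ 13. → (16, 13)

(16, 13)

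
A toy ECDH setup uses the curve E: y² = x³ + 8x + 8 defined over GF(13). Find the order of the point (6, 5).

4

2P: tangent at (6, 5): λ = (3·6² + 8)/(2·5) ≡ 12/10. 10⁻¹ ≡ 4 (mod 13), so λ ≡ 12·4 ≡ 9.
  x = λ² - 6 - 6 = 81 - 12 ≡ 4; y = λ·(6 - 4) - 5 ≡ 0. → (4, 0)
3P: (4, 0) + (6, 5). λ = (5 - 0)/(6 - 4) ≡ 5/2 mod 13. 2⁻¹ ≡ 7 (mod 13) since 2·7 = 14 ≡ 1, so λ ≡ 9.
  x = λ² - 4 - 6 = 81 - 10 ≡ 6; y = λ·(4 - 6) - 0 ≡ 8. → (6, 8)
4P: (6, 8) + (6, 5): same x and y₁ ≡ -y₂, so the sum is O.
4P = O, so the order is 4.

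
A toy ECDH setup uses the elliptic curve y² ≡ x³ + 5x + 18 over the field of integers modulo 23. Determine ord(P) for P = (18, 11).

2P: tangent at (18, 11): λ = (3·18² + 5)/(2·11) ≡ 11/22. 22⁻¹ ≡ 22 (mod 23), so λ ≡ 11·22 ≡ 12.
  x = λ² - 18 - 18 = 144 - 36 ≡ 16; y = λ·(18 - 16) - 11 ≡ 13. → (16, 13)
3P: (16, 13) + (18, 11). λ = (11 - 13)/(18 - 16) ≡ 21/2 mod 23. 2⁻¹ ≡ 12 (mod 23), so λ ≡ 22.
  x = λ² - 16 - 18 = 484 - 34 ≡ 13; y = λ·(16 - 13) - 13 ≡ 7. → (13, 7)
4P: (13, 7) + (18, 11). λ = (11 - 7)/(18 - 13) ≡ 4/5 mod 23. 5⁻¹ ≡ 14 (mod 23) since 5·14 = 70 ≡ 1, so λ ≡ 10.
  x = λ² - 13 - 18 = 100 - 31 ≡ 0; y = λ·(13 - 0) - 7 ≡ 8. → (0, 8)
5P: (0, 8) + (18, 11). λ = (11 - 8)/(18 - 0) ≡ 3/18 mod 23. 18⁻¹ ≡ 9 (mod 23), so λ ≡ 4.
  x = λ² - 0 - 18 = 16 - 18 ≡ 21; y = λ·(0 - 21) - 8 ≡ 0. → (21, 0)
6P: (21, 0) + (18, 11). λ = (11 - 0)/(18 - 21) ≡ 11/20 mod 23. 20⁻¹ ≡ 15 (mod 23), so λ ≡ 4.
  x = λ² - 21 - 18 = 16 - 39 ≡ 0; y = λ·(21 - 0) - 0 ≡ 15. → (0, 15)
7P: (0, 15) + (18, 11). λ = (11 - 15)/(18 - 0) ≡ 19/18 mod 23. 18⁻¹ ≡ 9 (mod 23) since 18·9 = 162 ≡ 1, so λ ≡ 10.
  x = λ² - 0 - 18 = 100 - 18 ≡ 13; y = λ·(0 - 13) - 15 ≡ 16. → (13, 16)
8P: (13, 16) + (18, 11). λ = (11 - 16)/(18 - 13) ≡ 18/5 mod 23. 5⁻¹ ≡ 14 (mod 23), so λ ≡ 22.
  x = λ² - 13 - 18 = 484 - 31 ≡ 16; y = λ·(13 - 16) - 16 ≡ 10. → (16, 10)
9P: (16, 10) + (18, 11). λ = (11 - 10)/(18 - 16) ≡ 1/2 mod 23. 2⁻¹ ≡ 12 (mod 23), so λ ≡ 12.
  x = λ² - 16 - 18 = 144 - 34 ≡ 18; y = λ·(16 - 18) - 10 ≡ 12. → (18, 12)
10P: (18, 12) + (18, 11): same x and y₁ ≡ -y₂, so the sum is O.
10P = O, so the order is 10.

10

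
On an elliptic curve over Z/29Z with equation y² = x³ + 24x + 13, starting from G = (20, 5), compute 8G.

Double-and-add on 8 = (1000)₂. Start with G = (20, 5) for the leading 1-bit.
double: tangent at (20, 5): λ = (3·20² + 24)/(2·5) ≡ 6/10. 10⁻¹ ≡ 3 (mod 29), so λ ≡ 6·3 ≡ 18.
  x = λ² - 20 - 20 = 324 - 40 ≡ 23; y = λ·(20 - 23) - 5 ≡ 28. → (23, 28)
double: tangent at (23, 28): λ = (3·23² + 24)/(2·28) ≡ 16/27. 27⁻¹ ≡ 14 (mod 29) since 27·14 = 378 ≡ 1, so λ ≡ 16·14 ≡ 21.
  x = λ² - 23 - 23 = 441 - 46 ≡ 18; y = λ·(23 - 18) - 28 ≡ 19. → (18, 19)
double: tangent at (18, 19): λ = (3·18² + 24)/(2·19) ≡ 10/9. 9⁻¹ ≡ 13 (mod 29), so λ ≡ 10·13 ≡ 14.
  x = λ² - 18 - 18 = 196 - 36 ≡ 15; y = λ·(18 - 15) - 19 ≡ 23. → (15, 23)

(15, 23)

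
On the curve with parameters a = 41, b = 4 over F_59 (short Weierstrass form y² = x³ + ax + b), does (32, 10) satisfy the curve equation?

yes

y² = 10² ≡ 41; x³ + 41x + 4 = 34084 ≡ 41 (mod 59). 41 = 41.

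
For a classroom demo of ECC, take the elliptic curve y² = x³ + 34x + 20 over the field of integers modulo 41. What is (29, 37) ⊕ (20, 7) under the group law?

(35, 25)

(29, 37) + (20, 7). λ = (7 - 37)/(20 - 29) ≡ 11/32 mod 41. 32⁻¹ ≡ 9 (mod 41), so λ ≡ 17.
  x = λ² - 29 - 20 = 289 - 49 ≡ 35; y = λ·(29 - 35) - 37 ≡ 25. → (35, 25)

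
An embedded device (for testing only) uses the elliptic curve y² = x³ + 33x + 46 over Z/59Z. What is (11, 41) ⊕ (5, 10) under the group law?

(11, 41) + (5, 10). λ = (10 - 41)/(5 - 11) ≡ 28/53 mod 59. 53⁻¹ ≡ 49 (mod 59) since 53·49 = 2597 ≡ 1, so λ ≡ 15.
  x = λ² - 11 - 5 = 225 - 16 ≡ 32; y = λ·(11 - 32) - 41 ≡ 57. → (32, 57)

(32, 57)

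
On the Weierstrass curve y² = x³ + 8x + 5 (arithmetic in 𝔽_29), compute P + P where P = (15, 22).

tangent at (15, 22): λ = (3·15² + 8)/(2·22) ≡ 16/15. 15⁻¹ ≡ 2 (mod 29), so λ ≡ 16·2 ≡ 3.
  x = λ² - 15 - 15 = 9 - 30 ≡ 8; y = λ·(15 - 8) - 22 ≡ 28. → (8, 28)

(8, 28)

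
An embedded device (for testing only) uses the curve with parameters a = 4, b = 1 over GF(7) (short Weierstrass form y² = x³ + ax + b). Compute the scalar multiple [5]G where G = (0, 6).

Repeated addition: build up to 5G.
2G: tangent at (0, 6): λ = (3·0² + 4)/(2·6) ≡ 4/5. 5⁻¹ ≡ 3 (mod 7) since 5·3 = 15 ≡ 1, so λ ≡ 4·3 ≡ 5.
  x = λ² - 0 - 0 = 25 - 0 ≡ 4; y = λ·(0 - 4) - 6 ≡ 2. → (4, 2)
3G: (4, 2) + (0, 6). λ = (6 - 2)/(0 - 4) ≡ 4/3 mod 7. 3⁻¹ ≡ 5 (mod 7) since 3·5 = 15 ≡ 1, so λ ≡ 6.
  x = λ² - 4 - 0 = 36 - 4 ≡ 4; y = λ·(4 - 4) - 2 ≡ 5. → (4, 5)
4G: (4, 5) + (0, 6). λ = (6 - 5)/(0 - 4) ≡ 1/3 mod 7. 3⁻¹ ≡ 5 (mod 7) since 3·5 = 15 ≡ 1, so λ ≡ 5.
  x = λ² - 4 - 0 = 25 - 4 ≡ 0; y = λ·(4 - 0) - 5 ≡ 1. → (0, 1)
5G: (0, 1) + (0, 6): same x and y₁ ≡ -y₂, so the sum is the point at infinity.

O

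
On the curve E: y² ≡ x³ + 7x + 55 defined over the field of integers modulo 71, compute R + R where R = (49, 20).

tangent at (49, 20): λ = (3·49² + 7)/(2·20) ≡ 39/40. 40⁻¹ ≡ 16 (mod 71), so λ ≡ 39·16 ≡ 56.
  x = λ² - 49 - 49 = 3136 - 98 ≡ 56; y = λ·(49 - 56) - 20 ≡ 14. → (56, 14)

(56, 14)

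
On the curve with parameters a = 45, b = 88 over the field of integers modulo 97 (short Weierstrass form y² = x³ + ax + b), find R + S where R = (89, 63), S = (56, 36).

(16, 32)

(89, 63) + (56, 36). λ = (36 - 63)/(56 - 89) ≡ 70/64 mod 97. 64⁻¹ ≡ 47 (mod 97) since 64·47 = 3008 ≡ 1, so λ ≡ 89.
  x = λ² - 89 - 56 = 7921 - 145 ≡ 16; y = λ·(89 - 16) - 63 ≡ 32. → (16, 32)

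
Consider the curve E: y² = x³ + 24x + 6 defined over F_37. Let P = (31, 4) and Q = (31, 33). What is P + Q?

The two points share x = 31 and their y-coordinates satisfy 4 + 33 ≡ 0 (mod 37), so they are inverses. Their sum is O.

O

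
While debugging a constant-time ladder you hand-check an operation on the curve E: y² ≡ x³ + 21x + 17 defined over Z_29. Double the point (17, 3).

tangent at (17, 3): λ = (3·17² + 21)/(2·3) ≡ 18/6. 6⁻¹ ≡ 5 (mod 29) since 6·5 = 30 ≡ 1, so λ ≡ 18·5 ≡ 3.
  x = λ² - 17 - 17 = 9 - 34 ≡ 4; y = λ·(17 - 4) - 3 ≡ 7. → (4, 7)

(4, 7)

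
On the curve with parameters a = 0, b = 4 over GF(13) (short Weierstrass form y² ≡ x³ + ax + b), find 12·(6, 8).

Write P = (6, 8).
Repeated addition: build up to 12P.
2P: tangent at (6, 8): λ = (3·6² + 0)/(2·8) ≡ 4/3. 3⁻¹ ≡ 9 (mod 13) since 3·9 = 27 ≡ 1, so λ ≡ 4·9 ≡ 10.
  x = λ² - 6 - 6 = 100 - 12 ≡ 10; y = λ·(6 - 10) - 8 ≡ 4. → (10, 4)
3P: (10, 4) + (6, 8). λ = (8 - 4)/(6 - 10) ≡ 4/9 mod 13. 9⁻¹ ≡ 3 (mod 13), so λ ≡ 12.
  x = λ² - 10 - 6 = 144 - 16 ≡ 11; y = λ·(10 - 11) - 4 ≡ 10. → (11, 10)
4P: (11, 10) + (6, 8). λ = (8 - 10)/(6 - 11) ≡ 11/8 mod 13. 8⁻¹ ≡ 5 (mod 13) since 8·5 = 40 ≡ 1, so λ ≡ 3.
  x = λ² - 11 - 6 = 9 - 17 ≡ 5; y = λ·(11 - 5) - 10 ≡ 8. → (5, 8)
5P: (5, 8) + (6, 8). λ = (8 - 8)/(6 - 5) ≡ 0/1 mod 13. 1⁻¹ ≡ 1 (mod 13), so λ ≡ 0.
  x = λ² - 5 - 6 = 0 - 11 ≡ 2; y = λ·(5 - 2) - 8 ≡ 5. → (2, 5)
6P: (2, 5) + (6, 8). λ = (8 - 5)/(6 - 2) ≡ 3/4 mod 13. 4⁻¹ ≡ 10 (mod 13), so λ ≡ 4.
  x = λ² - 2 - 6 = 16 - 8 ≡ 8; y = λ·(2 - 8) - 5 ≡ 10. → (8, 10)
7P: (8, 10) + (6, 8). λ = (8 - 10)/(6 - 8) ≡ 11/11 mod 13. 11⁻¹ ≡ 6 (mod 13) since 11·6 = 66 ≡ 1, so λ ≡ 1.
  x = λ² - 8 - 6 = 1 - 14 ≡ 0; y = λ·(8 - 0) - 10 ≡ 11. → (0, 11)
8P: (0, 11) + (6, 8). λ = (8 - 11)/(6 - 0) ≡ 10/6 mod 13. 6⁻¹ ≡ 11 (mod 13) since 6·11 = 66 ≡ 1, so λ ≡ 6.
  x = λ² - 0 - 6 = 36 - 6 ≡ 4; y = λ·(0 - 4) - 11 ≡ 4. → (4, 4)
9P: (4, 4) + (6, 8). λ = (8 - 4)/(6 - 4) ≡ 4/2 mod 13. 2⁻¹ ≡ 7 (mod 13), so λ ≡ 2.
  x = λ² - 4 - 6 = 4 - 10 ≡ 7; y = λ·(4 - 7) - 4 ≡ 3. → (7, 3)
10P: (7, 3) + (6, 8). λ = (8 - 3)/(6 - 7) ≡ 5/12 mod 13. 12⁻¹ ≡ 12 (mod 13) since 12·12 = 144 ≡ 1, so λ ≡ 8.
  x = λ² - 7 - 6 = 64 - 13 ≡ 12; y = λ·(7 - 12) - 3 ≡ 9. → (12, 9)
11P: (12, 9) + (6, 8). λ = (8 - 9)/(6 - 12) ≡ 12/7 mod 13. 7⁻¹ ≡ 2 (mod 13) since 7·2 = 14 ≡ 1, so λ ≡ 11.
  x = λ² - 12 - 6 = 121 - 18 ≡ 12; y = λ·(12 - 12) - 9 ≡ 4. → (12, 4)
12P: (12, 4) + (6, 8). λ = (8 - 4)/(6 - 12) ≡ 4/7 mod 13. 7⁻¹ ≡ 2 (mod 13), so λ ≡ 8.
  x = λ² - 12 - 6 = 64 - 18 ≡ 7; y = λ·(12 - 7) - 4 ≡ 10. → (7, 10)

(7, 10)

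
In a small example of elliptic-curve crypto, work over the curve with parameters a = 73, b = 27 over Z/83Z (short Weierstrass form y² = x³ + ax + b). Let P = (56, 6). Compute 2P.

tangent at (56, 6): λ = (3·56² + 73)/(2·6) ≡ 19/12. 12⁻¹ ≡ 7 (mod 83), so λ ≡ 19·7 ≡ 50.
  x = λ² - 56 - 56 = 2500 - 112 ≡ 64; y = λ·(56 - 64) - 6 ≡ 9. → (64, 9)

(64, 9)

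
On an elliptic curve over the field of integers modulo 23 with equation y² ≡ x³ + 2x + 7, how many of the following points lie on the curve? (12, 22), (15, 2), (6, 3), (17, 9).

0

(12, 22): 22² ≡ 1, rhs ≡ 11 → off.
(15, 2): 2² ≡ 4, rhs ≡ 8 → off.
(6, 3): 3² ≡ 9, rhs ≡ 5 → off.
(17, 9): 9² ≡ 12, rhs ≡ 9 → off.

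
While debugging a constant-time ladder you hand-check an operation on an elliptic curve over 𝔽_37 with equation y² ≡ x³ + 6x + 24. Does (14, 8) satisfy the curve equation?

y² = 8² ≡ 27; x³ + 6x + 24 = 2852 ≡ 3 (mod 37). 27 ≠ 3.

no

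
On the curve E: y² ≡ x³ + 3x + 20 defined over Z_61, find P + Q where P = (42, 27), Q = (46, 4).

(48, 38)

(42, 27) + (46, 4). λ = (4 - 27)/(46 - 42) ≡ 38/4 mod 61. 4⁻¹ ≡ 46 (mod 61) since 4·46 = 184 ≡ 1, so λ ≡ 40.
  x = λ² - 42 - 46 = 1600 - 88 ≡ 48; y = λ·(42 - 48) - 27 ≡ 38. → (48, 38)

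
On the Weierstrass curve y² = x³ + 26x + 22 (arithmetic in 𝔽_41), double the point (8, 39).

(33, 32)

tangent at (8, 39): λ = (3·8² + 26)/(2·39) ≡ 13/37. 37⁻¹ ≡ 10 (mod 41) since 37·10 = 370 ≡ 1, so λ ≡ 13·10 ≡ 7.
  x = λ² - 8 - 8 = 49 - 16 ≡ 33; y = λ·(8 - 33) - 39 ≡ 32. → (33, 32)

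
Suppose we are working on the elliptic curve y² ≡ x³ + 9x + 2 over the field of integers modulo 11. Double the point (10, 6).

tangent at (10, 6): λ = (3·10² + 9)/(2·6) ≡ 1/1. 1⁻¹ ≡ 1 (mod 11), so λ ≡ 1·1 ≡ 1.
  x = λ² - 10 - 10 = 1 - 20 ≡ 3; y = λ·(10 - 3) - 6 ≡ 1. → (3, 1)

(3, 1)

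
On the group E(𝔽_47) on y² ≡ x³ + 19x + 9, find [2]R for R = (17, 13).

tangent at (17, 13): λ = (3·17² + 19)/(2·13) ≡ 40/26. 26⁻¹ ≡ 38 (mod 47) since 26·38 = 988 ≡ 1, so λ ≡ 40·38 ≡ 16.
  x = λ² - 17 - 17 = 256 - 34 ≡ 34; y = λ·(17 - 34) - 13 ≡ 44. → (34, 44)

(34, 44)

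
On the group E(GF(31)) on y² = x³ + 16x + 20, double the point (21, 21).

tangent at (21, 21): λ = (3·21² + 16)/(2·21) ≡ 6/11. 11⁻¹ ≡ 17 (mod 31), so λ ≡ 6·17 ≡ 9.
  x = λ² - 21 - 21 = 81 - 42 ≡ 8; y = λ·(21 - 8) - 21 ≡ 3. → (8, 3)

(8, 3)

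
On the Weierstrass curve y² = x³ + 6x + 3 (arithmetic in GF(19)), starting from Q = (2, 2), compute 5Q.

Double-and-add on 5 = (101)₂. Start with Q = (2, 2) for the leading 1-bit.
double: tangent at (2, 2): λ = (3·2² + 6)/(2·2) ≡ 18/4. 4⁻¹ ≡ 5 (mod 19), so λ ≡ 18·5 ≡ 14.
  x = λ² - 2 - 2 = 196 - 4 ≡ 2; y = λ·(2 - 2) - 2 ≡ 17. → (2, 17)
double: tangent at (2, 17): λ = (3·2² + 6)/(2·17) ≡ 18/15. 15⁻¹ ≡ 14 (mod 19), so λ ≡ 18·14 ≡ 5.
  x = λ² - 2 - 2 = 25 - 4 ≡ 2; y = λ·(2 - 2) - 17 ≡ 2. → (2, 2)
add Q: tangent at (2, 2): λ = (3·2² + 6)/(2·2) ≡ 18/4. 4⁻¹ ≡ 5 (mod 19), so λ ≡ 18·5 ≡ 14.
  x = λ² - 2 - 2 = 196 - 4 ≡ 2; y = λ·(2 - 2) - 2 ≡ 17. → (2, 17)

(2, 17)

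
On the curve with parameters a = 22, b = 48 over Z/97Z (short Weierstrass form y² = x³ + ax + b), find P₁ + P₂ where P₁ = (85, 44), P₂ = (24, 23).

(20, 7)

(85, 44) + (24, 23). λ = (23 - 44)/(24 - 85) ≡ 76/36 mod 97. 36⁻¹ ≡ 62 (mod 97), so λ ≡ 56.
  x = λ² - 85 - 24 = 3136 - 109 ≡ 20; y = λ·(85 - 20) - 44 ≡ 7. → (20, 7)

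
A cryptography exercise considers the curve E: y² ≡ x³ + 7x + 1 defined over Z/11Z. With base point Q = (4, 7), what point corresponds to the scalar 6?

(1, 8)

Repeated addition: build up to 6Q.
2Q: tangent at (4, 7): λ = (3·4² + 7)/(2·7) ≡ 0/3. 3⁻¹ ≡ 4 (mod 11), so λ ≡ 0·4 ≡ 0.
  x = λ² - 4 - 4 = 0 - 8 ≡ 3; y = λ·(4 - 3) - 7 ≡ 4. → (3, 4)
3Q: (3, 4) + (4, 7). λ = (7 - 4)/(4 - 3) ≡ 3/1 mod 11. 1⁻¹ ≡ 1 (mod 11), so λ ≡ 3.
  x = λ² - 3 - 4 = 9 - 7 ≡ 2; y = λ·(3 - 2) - 4 ≡ 10. → (2, 10)
4Q: (2, 10) + (4, 7). λ = (7 - 10)/(4 - 2) ≡ 8/2 mod 11. 2⁻¹ ≡ 6 (mod 11), so λ ≡ 4.
  x = λ² - 2 - 4 = 16 - 6 ≡ 10; y = λ·(2 - 10) - 10 ≡ 2. → (10, 2)
5Q: (10, 2) + (4, 7). λ = (7 - 2)/(4 - 10) ≡ 5/5 mod 11. 5⁻¹ ≡ 9 (mod 11) since 5·9 = 45 ≡ 1, so λ ≡ 1.
  x = λ² - 10 - 4 = 1 - 14 ≡ 9; y = λ·(10 - 9) - 2 ≡ 10. → (9, 10)
6Q: (9, 10) + (4, 7). λ = (7 - 10)/(4 - 9) ≡ 8/6 mod 11. 6⁻¹ ≡ 2 (mod 11), so λ ≡ 5.
  x = λ² - 9 - 4 = 25 - 13 ≡ 1; y = λ·(9 - 1) - 10 ≡ 8. → (1, 8)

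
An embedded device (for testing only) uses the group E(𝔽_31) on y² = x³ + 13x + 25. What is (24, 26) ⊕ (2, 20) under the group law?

(2, 11)

(24, 26) + (2, 20). λ = (20 - 26)/(2 - 24) ≡ 25/9 mod 31. 9⁻¹ ≡ 7 (mod 31) since 9·7 = 63 ≡ 1, so λ ≡ 20.
  x = λ² - 24 - 2 = 400 - 26 ≡ 2; y = λ·(24 - 2) - 26 ≡ 11. → (2, 11)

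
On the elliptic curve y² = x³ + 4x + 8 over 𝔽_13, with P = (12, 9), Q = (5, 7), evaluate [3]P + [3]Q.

First 3P:
Repeated addition: build up to 3P.
2P: tangent at (12, 9): λ = (3·12² + 4)/(2·9) ≡ 7/5. 5⁻¹ ≡ 8 (mod 13) since 5·8 = 40 ≡ 1, so λ ≡ 7·8 ≡ 4.
  x = λ² - 12 - 12 = 16 - 24 ≡ 5; y = λ·(12 - 5) - 9 ≡ 6. → (5, 6)
3P: (5, 6) + (12, 9). λ = (9 - 6)/(12 - 5) ≡ 3/7 mod 13. 7⁻¹ ≡ 2 (mod 13), so λ ≡ 6.
  x = λ² - 5 - 12 = 36 - 17 ≡ 6; y = λ·(5 - 6) - 6 ≡ 1. → (6, 1)
3P = (6, 1).
Next 3Q:
Repeated addition: build up to 3Q.
2Q: tangent at (5, 7): λ = (3·5² + 4)/(2·7) ≡ 1/1. 1⁻¹ ≡ 1 (mod 13), so λ ≡ 1·1 ≡ 1.
  x = λ² - 5 - 5 = 1 - 10 ≡ 4; y = λ·(5 - 4) - 7 ≡ 7. → (4, 7)
3Q: (4, 7) + (5, 7). λ = (7 - 7)/(5 - 4) ≡ 0/1 mod 13. 1⁻¹ ≡ 1 (mod 13), so λ ≡ 0.
  x = λ² - 4 - 5 = 0 - 9 ≡ 4; y = λ·(4 - 4) - 7 ≡ 6. → (4, 6)
3Q = (4, 6).
Finally 3P + 3Q:
(6, 1) + (4, 6). λ = (6 - 1)/(4 - 6) ≡ 5/11 mod 13. 11⁻¹ ≡ 6 (mod 13), so λ ≡ 4.
  x = λ² - 6 - 4 = 16 - 10 ≡ 6; y = λ·(6 - 6) - 1 ≡ 12. → (6, 12)

(6, 12)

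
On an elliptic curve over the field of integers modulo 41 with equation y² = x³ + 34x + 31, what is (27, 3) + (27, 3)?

(10, 10)

tangent at (27, 3): λ = (3·27² + 34)/(2·3) ≡ 7/6. 6⁻¹ ≡ 7 (mod 41), so λ ≡ 7·7 ≡ 8.
  x = λ² - 27 - 27 = 64 - 54 ≡ 10; y = λ·(27 - 10) - 3 ≡ 10. → (10, 10)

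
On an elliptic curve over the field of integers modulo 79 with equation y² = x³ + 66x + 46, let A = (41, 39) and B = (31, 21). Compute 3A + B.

(31, 21)

First 3A:
Repeated addition: build up to 3A.
2A: tangent at (41, 39): λ = (3·41² + 66)/(2·39) ≡ 53/78. 78⁻¹ ≡ 78 (mod 79), so λ ≡ 53·78 ≡ 26.
  x = λ² - 41 - 41 = 676 - 82 ≡ 41; y = λ·(41 - 41) - 39 ≡ 40. → (41, 40)
3A: (41, 40) + (41, 39): same x and y₁ ≡ -y₂, so the sum is ∞.
3A = ∞.
Finally 3A + B:
∞ + (31, 21) = (31, 21) (identity).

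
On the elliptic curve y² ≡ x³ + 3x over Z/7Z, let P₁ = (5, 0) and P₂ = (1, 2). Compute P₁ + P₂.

(5, 0) + (1, 2). λ = (2 - 0)/(1 - 5) ≡ 2/3 mod 7. 3⁻¹ ≡ 5 (mod 7) since 3·5 = 15 ≡ 1, so λ ≡ 3.
  x = λ² - 5 - 1 = 9 - 6 ≡ 3; y = λ·(5 - 3) - 0 ≡ 6. → (3, 6)

(3, 6)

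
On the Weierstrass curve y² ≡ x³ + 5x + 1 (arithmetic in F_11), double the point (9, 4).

tangent at (9, 4): λ = (3·9² + 5)/(2·4) ≡ 6/8. 8⁻¹ ≡ 7 (mod 11), so λ ≡ 6·7 ≡ 9.
  x = λ² - 9 - 9 = 81 - 18 ≡ 8; y = λ·(9 - 8) - 4 ≡ 5. → (8, 5)

(8, 5)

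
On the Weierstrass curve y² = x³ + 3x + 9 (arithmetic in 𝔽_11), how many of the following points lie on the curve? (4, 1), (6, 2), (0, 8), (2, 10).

2

(4, 1): 1² ≡ 1, rhs ≡ 8 → off.
(6, 2): 2² ≡ 4, rhs ≡ 1 → off.
(0, 8): 8² ≡ 9, rhs ≡ 9 → on.
(2, 10): 10² ≡ 1, rhs ≡ 1 → on.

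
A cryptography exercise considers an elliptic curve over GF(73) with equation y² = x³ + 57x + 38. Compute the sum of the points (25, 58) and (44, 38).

(50, 49)

(25, 58) + (44, 38). λ = (38 - 58)/(44 - 25) ≡ 53/19 mod 73. 19⁻¹ ≡ 50 (mod 73) since 19·50 = 950 ≡ 1, so λ ≡ 22.
  x = λ² - 25 - 44 = 484 - 69 ≡ 50; y = λ·(25 - 50) - 58 ≡ 49. → (50, 49)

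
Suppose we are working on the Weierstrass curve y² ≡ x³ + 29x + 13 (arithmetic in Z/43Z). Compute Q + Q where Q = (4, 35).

(16, 12)

tangent at (4, 35): λ = (3·4² + 29)/(2·35) ≡ 34/27. 27⁻¹ ≡ 8 (mod 43), so λ ≡ 34·8 ≡ 14.
  x = λ² - 4 - 4 = 196 - 8 ≡ 16; y = λ·(4 - 16) - 35 ≡ 12. → (16, 12)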